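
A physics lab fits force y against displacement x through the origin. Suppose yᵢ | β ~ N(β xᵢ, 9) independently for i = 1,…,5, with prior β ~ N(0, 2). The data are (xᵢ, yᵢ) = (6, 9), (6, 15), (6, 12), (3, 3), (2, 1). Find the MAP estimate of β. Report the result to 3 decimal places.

β̂_MAP = 1.809

log p(β | y) = −Σ(yᵢ − βxᵢ)²/(2·9) − β²/(2·2) + const.
Setting the derivative to zero: Σxᵢ(yᵢ − βxᵢ)/9 − β/2 = 0, so β = Σxᵢyᵢ / (Σxᵢ² + σ²/τ²).
Σxᵢyᵢ = 6·9 + 6·15 + 6·12 + 3·3 + 2·1 = 227; Σxᵢ² = 121; σ²/τ² = 4.5.
β̂_MAP = 227 / (121 + 4.5) = 227/125.5 ≈ 1.809.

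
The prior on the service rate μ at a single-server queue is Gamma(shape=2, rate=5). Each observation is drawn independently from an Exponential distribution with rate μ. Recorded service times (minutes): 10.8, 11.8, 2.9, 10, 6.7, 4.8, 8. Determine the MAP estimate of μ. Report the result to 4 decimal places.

μ̂_MAP = 0.1333

The Exponential(rate=μ) likelihood is ∝ μ^n e^(−μΣtᵢ). Here n = 7 and Σtᵢ = 10.8 + 11.8 + 2.9 + 10 + 6.7 + 4.8 + 8 = 55.
Posterior ∝ μe^(−5μ) · μ^7e^(−55μ) = μ^8e^(−60μ), i.e. Gamma(9, 60).
Mode = (a−1)/b = 8/60 ≈ 0.1333.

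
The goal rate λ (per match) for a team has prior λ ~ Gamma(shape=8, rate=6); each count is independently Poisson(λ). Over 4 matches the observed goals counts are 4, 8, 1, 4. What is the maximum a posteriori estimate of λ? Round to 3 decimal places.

λ̂_MAP = 2.400

Σxᵢ = 4+8+1+4 = 17, with n = 4.
Posterior ∝ λ^7e^(−6λ) · λ^17e^(−4λ) = λ^24e^(−10λ), i.e. Gamma(shape=25, rate=10).
The mode of a Gamma(a, b) with a ≥ 1 (shape–rate) is (a−1)/b = 24/10 ≈ 2.400.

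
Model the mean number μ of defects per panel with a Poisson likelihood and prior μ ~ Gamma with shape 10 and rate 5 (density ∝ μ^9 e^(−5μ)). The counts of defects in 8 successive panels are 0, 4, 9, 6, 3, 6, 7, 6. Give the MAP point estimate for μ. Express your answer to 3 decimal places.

Σxᵢ = 0+4+9+6+3+6+7+6 = 41, with n = 8.
Posterior ∝ μ^9e^(−5μ) · μ^41e^(−8μ) = μ^50e^(−13μ), i.e. Gamma(shape=51, rate=13).
The mode of a Gamma(a, b) with a ≥ 1 (shape–rate) is (a−1)/b = 50/13 ≈ 3.846.

μ̂_MAP = 3.846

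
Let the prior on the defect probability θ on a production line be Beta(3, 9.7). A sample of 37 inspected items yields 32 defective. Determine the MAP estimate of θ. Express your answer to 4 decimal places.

Prior: Beta(3, 9.7).
Data: 32 successes in 37 trials. The binomial likelihood contributes θ^32(1−θ)^5, so the posterior is Beta(3+32, 9.7+5) = Beta(35, 14.7).
For Beta(a, b) with a, b > 1 the mode is (a−1)/(a+b−2) = 34/47.7 ≈ 0.7128.

θ̂_MAP = 0.7128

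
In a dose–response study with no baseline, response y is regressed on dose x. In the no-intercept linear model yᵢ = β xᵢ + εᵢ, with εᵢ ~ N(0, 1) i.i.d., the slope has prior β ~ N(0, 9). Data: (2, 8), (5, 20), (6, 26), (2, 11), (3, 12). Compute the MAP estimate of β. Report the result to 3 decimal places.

β̂_MAP = 4.225

log p(β | y) = −Σ(yᵢ − βxᵢ)²/(2·1) − β²/(2·9) + const.
Setting the derivative to zero: Σxᵢ(yᵢ − βxᵢ)/1 − β/9 = 0, so β = Σxᵢyᵢ / (Σxᵢ² + σ²/τ²).
Σxᵢyᵢ = 2·8 + 5·20 + 6·26 + 2·11 + 3·12 = 330; Σxᵢ² = 78; σ²/τ² = 1/9.
β̂_MAP = 330 / (78 + 1/9) = 330/(703/9) = 2970/703 ≈ 4.225.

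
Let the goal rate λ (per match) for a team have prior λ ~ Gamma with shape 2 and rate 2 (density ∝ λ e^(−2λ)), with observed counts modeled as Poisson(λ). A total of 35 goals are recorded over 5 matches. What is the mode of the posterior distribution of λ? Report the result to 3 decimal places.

λ̂_MAP = 5.143

Σxᵢ = 35, n = 5.
Posterior ∝ λe^(−2λ) · λ^35e^(−5λ) = λ^36e^(−7λ), i.e. Gamma(shape=37, rate=7).
The mode of a Gamma(a, b) with a ≥ 1 (shape–rate) is (a−1)/b = 36/7 ≈ 5.143.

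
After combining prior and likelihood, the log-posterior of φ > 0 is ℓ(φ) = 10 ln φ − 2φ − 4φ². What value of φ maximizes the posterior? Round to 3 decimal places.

φ̂_MAP = 1.000

ℓ'(φ) = 10/φ − 2 − 8φ. Setting this to zero and multiplying by φ: 8φ² + 2φ − 10 = 0.
φ = (−2 + √(2² + 4·8·10)) / (2·8) = (−2 + √324) / 16 = (−2 + 18)/16 = 1.
ℓ''(φ) = −10/φ² − 8 < 0, confirming a maximum.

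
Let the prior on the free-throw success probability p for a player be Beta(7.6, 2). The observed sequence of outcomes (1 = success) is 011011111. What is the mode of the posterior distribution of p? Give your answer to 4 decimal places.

p̂_MAP = 0.8193

Prior: Beta(7.6, 2).
Data: 7 successes in 9 trials (from the sequence). The binomial likelihood contributes p^7(1−p)^2, so the posterior is Beta(7.6+7, 2+2) = Beta(14.6, 4).
For Beta(a, b) with a, b > 1 the mode is (a−1)/(a+b−2) = 13.6/16.6 ≈ 0.8193.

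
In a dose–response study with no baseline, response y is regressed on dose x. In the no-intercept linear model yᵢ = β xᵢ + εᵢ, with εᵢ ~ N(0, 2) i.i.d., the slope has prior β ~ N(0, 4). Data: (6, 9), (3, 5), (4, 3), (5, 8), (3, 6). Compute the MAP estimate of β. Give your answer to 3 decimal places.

log p(β | y) = −Σ(yᵢ − βxᵢ)²/(2·2) − β²/(2·4) + const.
Setting the derivative to zero: Σxᵢ(yᵢ − βxᵢ)/2 − β/4 = 0, so β = Σxᵢyᵢ / (Σxᵢ² + σ²/τ²).
Σxᵢyᵢ = 6·9 + 3·5 + 4·3 + 5·8 + 3·6 = 139; Σxᵢ² = 95; σ²/τ² = 0.5.
β̂_MAP = 139 / (95 + 0.5) = 139/95.5 ≈ 1.455.

β̂_MAP = 1.455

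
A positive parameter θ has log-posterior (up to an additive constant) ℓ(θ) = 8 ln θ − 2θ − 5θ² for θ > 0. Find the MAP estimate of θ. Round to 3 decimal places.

ℓ'(θ) = 8/θ − 2 − 10θ. Setting this to zero and multiplying by θ: 10θ² + 2θ − 8 = 0.
θ = (−2 + √(2² + 4·10·8)) / (2·10) = (−2 + √324) / 20 = (−2 + 18)/20 = 4/5.
ℓ''(θ) = −8/θ² − 10 < 0, confirming a maximum.

θ̂_MAP = 0.800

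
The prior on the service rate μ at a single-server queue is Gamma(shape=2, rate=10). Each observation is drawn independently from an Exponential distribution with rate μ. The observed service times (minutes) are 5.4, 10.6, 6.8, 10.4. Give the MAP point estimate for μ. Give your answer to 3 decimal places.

The Exponential(rate=μ) likelihood is ∝ μ^n e^(−μΣtᵢ). Here n = 4 and Σtᵢ = 5.4 + 10.6 + 6.8 + 10.4 = 33.2.
Posterior ∝ μe^(−10μ) · μ^4e^(−33.2μ) = μ^5e^(−43.2μ), i.e. Gamma(6, 43.2).
Mode = (a−1)/b = 5/43.2 ≈ 0.116.

μ̂_MAP = 0.116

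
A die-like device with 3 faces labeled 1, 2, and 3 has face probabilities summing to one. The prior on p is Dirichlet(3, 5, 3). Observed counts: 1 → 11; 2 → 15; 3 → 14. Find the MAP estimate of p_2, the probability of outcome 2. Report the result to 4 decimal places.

MAP estimate: 0.3958

The posterior is Dirichlet(αᵢ + nᵢ) = Dirichlet(14, 20, 17).
For a Dirichlet(a₁,…,a_K) with all aᵢ > 1, the mode has j-th component (aⱼ − 1)/(Σaᵢ − K).
Here Σaᵢ = 51 and K = 3, so p_2 = (20 − 1)/(51 − 3) = 19/48 ≈ 0.3958.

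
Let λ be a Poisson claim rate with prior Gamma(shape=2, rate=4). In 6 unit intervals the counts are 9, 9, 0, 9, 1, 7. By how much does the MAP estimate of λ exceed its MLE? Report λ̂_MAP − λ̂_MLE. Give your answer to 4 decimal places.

Σxᵢ = 35. Posterior is Gamma(37, 10); MAP = (37−1)/10 = 36/10 ≈ 3.60000.
MLE = x̄ = 35/6 ≈ 5.83333.
Difference = 36/10 − 35/6 = -67/30 ≈ -2.2333.

MAP − MLE = -2.2333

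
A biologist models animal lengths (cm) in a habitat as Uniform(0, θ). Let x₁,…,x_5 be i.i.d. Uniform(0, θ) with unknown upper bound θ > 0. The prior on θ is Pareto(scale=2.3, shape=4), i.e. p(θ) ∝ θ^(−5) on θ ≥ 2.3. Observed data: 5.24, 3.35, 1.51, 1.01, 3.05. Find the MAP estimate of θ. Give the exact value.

θ̂_MAP = 5.24

The Uniform(0, θ) likelihood is θ^(−n) for θ ≥ max(xᵢ), zero otherwise. Here max(xᵢ) = 5.24.
Posterior ∝ θ^(−5) · θ^(−5) = θ^(−10) on θ ≥ max(2.3, 5.24) = 5.24.
This density is strictly decreasing in θ, so the posterior mode lies at the lower boundary of the support.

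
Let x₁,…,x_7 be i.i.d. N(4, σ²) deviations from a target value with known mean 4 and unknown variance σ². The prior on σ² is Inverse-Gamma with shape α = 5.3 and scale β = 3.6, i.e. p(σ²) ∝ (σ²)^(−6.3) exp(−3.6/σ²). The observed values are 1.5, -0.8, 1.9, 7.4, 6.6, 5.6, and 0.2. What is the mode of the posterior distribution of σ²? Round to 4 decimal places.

σ̂²_MAP = 3.8888

Sum of squared deviations about the known mean: SS = (1.5−4)² + (-0.8−4)² + (1.9−4)² + (7.4−4)² + (6.6−4)² + (5.6−4)² + (0.2−4)² = 69.02.
The Normal likelihood contributes (σ²)^(−n/2) exp(−SS/(2σ²)), so the posterior is Inverse-Gamma(α + n/2, β + SS/2) = Inverse-Gamma(8.8, 38.11).
The mode of Inverse-Gamma(a, b) is b/(a+1) = 38.11/9.8 ≈ 3.8888.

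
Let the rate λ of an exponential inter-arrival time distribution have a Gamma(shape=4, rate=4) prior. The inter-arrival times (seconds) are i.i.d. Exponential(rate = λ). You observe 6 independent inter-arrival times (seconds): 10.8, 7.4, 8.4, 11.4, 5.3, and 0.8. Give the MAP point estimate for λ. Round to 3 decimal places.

λ̂_MAP = 0.187

The Exponential(rate=λ) likelihood is ∝ λ^n e^(−λΣtᵢ). Here n = 6 and Σtᵢ = 10.8 + 7.4 + 8.4 + 11.4 + 5.3 + 0.8 = 44.1.
Posterior ∝ λ^3e^(−4λ) · λ^6e^(−44.1λ) = λ^9e^(−48.1λ), i.e. Gamma(10, 48.1).
Mode = (a−1)/b = 9/48.1 ≈ 0.187.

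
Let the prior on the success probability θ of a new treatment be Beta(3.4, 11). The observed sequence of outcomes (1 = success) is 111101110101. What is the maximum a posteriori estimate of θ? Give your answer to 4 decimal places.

θ̂_MAP = 0.4672

Prior: Beta(3.4, 11).
Data: 9 successes in 12 trials (from the sequence). The binomial likelihood contributes θ^9(1−θ)^3, so the posterior is Beta(3.4+9, 11+3) = Beta(12.4, 14).
For Beta(a, b) with a, b > 1 the mode is (a−1)/(a+b−2) = 11.4/24.4 ≈ 0.4672.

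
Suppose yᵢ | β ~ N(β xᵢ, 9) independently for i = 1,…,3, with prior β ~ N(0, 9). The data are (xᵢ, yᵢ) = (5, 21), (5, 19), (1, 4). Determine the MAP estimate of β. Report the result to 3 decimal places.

log p(β | y) = −Σ(yᵢ − βxᵢ)²/(2·9) − β²/(2·9) + const.
Setting the derivative to zero: Σxᵢ(yᵢ − βxᵢ)/9 − β/9 = 0, so β = Σxᵢyᵢ / (Σxᵢ² + σ²/τ²).
Σxᵢyᵢ = 5·21 + 5·19 + 1·4 = 204; Σxᵢ² = 51; σ²/τ² = 1.
β̂_MAP = 204 / (51 + 1) = 204/52 ≈ 3.923.

β̂_MAP = 3.923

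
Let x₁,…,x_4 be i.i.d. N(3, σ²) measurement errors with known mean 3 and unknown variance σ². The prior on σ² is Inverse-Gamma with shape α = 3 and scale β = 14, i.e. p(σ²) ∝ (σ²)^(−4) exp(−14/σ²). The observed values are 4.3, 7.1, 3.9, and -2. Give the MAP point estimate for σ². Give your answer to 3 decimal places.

σ̂²_MAP = 6.026

Sum of squared deviations about the known mean: SS = (4.3−3)² + (7.1−3)² + (3.9−3)² + (-2−3)² = 44.31.
The Normal likelihood contributes (σ²)^(−n/2) exp(−SS/(2σ²)), so the posterior is Inverse-Gamma(α + n/2, β + SS/2) = Inverse-Gamma(5, 36.155).
The mode of Inverse-Gamma(a, b) is b/(a+1) = 36.155/6 ≈ 6.026.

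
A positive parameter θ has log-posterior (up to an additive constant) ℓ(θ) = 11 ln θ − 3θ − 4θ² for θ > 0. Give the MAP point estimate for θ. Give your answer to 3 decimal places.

ℓ'(θ) = 11/θ − 3 − 8θ. Setting this to zero and multiplying by θ: 8θ² + 3θ − 11 = 0.
θ = (−3 + √(3² + 4·8·11)) / (2·8) = (−3 + √361) / 16 = (−3 + 19)/16 = 1.
ℓ''(θ) = −11/θ² − 8 < 0, confirming a maximum.

θ̂_MAP = 1.000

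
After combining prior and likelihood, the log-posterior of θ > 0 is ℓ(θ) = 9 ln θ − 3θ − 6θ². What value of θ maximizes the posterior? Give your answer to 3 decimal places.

ℓ'(θ) = 9/θ − 3 − 12θ. Setting this to zero and multiplying by θ: 12θ² + 3θ − 9 = 0.
θ = (−3 + √(3² + 4·12·9)) / (2·12) = (−3 + √441) / 24 = (−3 + 21)/24 = 3/4.
ℓ''(θ) = −9/θ² − 12 < 0, confirming a maximum.

θ̂_MAP = 0.750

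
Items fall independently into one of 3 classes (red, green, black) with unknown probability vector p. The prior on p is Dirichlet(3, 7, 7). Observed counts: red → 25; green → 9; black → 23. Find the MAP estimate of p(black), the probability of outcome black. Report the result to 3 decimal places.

MAP estimate of p(black) = 0.408

The posterior is Dirichlet(αᵢ + nᵢ) = Dirichlet(28, 16, 30).
For a Dirichlet(a₁,…,a_K) with all aᵢ > 1, the mode has j-th component (aⱼ − 1)/(Σaᵢ − K).
Here Σaᵢ = 74 and K = 3, so p(black) = (30 − 1)/(74 − 3) = 29/71 ≈ 0.408.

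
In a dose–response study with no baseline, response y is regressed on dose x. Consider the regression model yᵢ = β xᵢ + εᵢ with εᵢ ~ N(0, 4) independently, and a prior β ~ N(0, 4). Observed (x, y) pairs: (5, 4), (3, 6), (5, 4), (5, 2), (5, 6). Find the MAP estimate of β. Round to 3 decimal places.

log p(β | y) = −Σ(yᵢ − βxᵢ)²/(2·4) − β²/(2·4) + const.
Setting the derivative to zero: Σxᵢ(yᵢ − βxᵢ)/4 − β/4 = 0, so β = Σxᵢyᵢ / (Σxᵢ² + σ²/τ²).
Σxᵢyᵢ = 5·4 + 3·6 + 5·4 + 5·2 + 5·6 = 98; Σxᵢ² = 109; σ²/τ² = 1.
β̂_MAP = 98 / (109 + 1) = 98/110 ≈ 0.891.

β̂_MAP = 0.891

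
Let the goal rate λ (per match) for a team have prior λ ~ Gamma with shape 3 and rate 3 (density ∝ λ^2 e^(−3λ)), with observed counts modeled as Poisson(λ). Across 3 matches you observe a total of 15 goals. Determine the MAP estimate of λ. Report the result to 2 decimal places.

Σxᵢ = 15, n = 3.
Posterior ∝ λ^2e^(−3λ) · λ^15e^(−3λ) = λ^17e^(−6λ), i.e. Gamma(shape=18, rate=6).
The mode of a Gamma(a, b) with a ≥ 1 (shape–rate) is (a−1)/b = 17/6 ≈ 2.83.

λ̂_MAP = 2.83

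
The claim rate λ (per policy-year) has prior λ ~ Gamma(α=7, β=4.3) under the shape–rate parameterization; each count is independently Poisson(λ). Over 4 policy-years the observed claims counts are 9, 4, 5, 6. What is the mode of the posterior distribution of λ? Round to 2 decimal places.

Σxᵢ = 9+4+5+6 = 24, with n = 4.
Posterior ∝ λ^6e^(−4.3λ) · λ^24e^(−4λ) = λ^30e^(−8.3λ), i.e. Gamma(shape=31, rate=8.3).
The mode of a Gamma(a, b) with a ≥ 1 (shape–rate) is (a−1)/b = 30/8.3 ≈ 3.61.

λ̂_MAP = 3.61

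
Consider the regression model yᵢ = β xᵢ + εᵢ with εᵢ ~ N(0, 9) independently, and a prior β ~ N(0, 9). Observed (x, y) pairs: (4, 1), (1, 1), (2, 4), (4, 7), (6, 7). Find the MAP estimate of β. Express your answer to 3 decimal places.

log p(β | y) = −Σ(yᵢ − βxᵢ)²/(2·9) − β²/(2·9) + const.
Setting the derivative to zero: Σxᵢ(yᵢ − βxᵢ)/9 − β/9 = 0, so β = Σxᵢyᵢ / (Σxᵢ² + σ²/τ²).
Σxᵢyᵢ = 4·1 + 1·1 + 2·4 + 4·7 + 6·7 = 83; Σxᵢ² = 73; σ²/τ² = 1.
β̂_MAP = 83 / (73 + 1) = 83/74 ≈ 1.122.

β̂_MAP = 1.122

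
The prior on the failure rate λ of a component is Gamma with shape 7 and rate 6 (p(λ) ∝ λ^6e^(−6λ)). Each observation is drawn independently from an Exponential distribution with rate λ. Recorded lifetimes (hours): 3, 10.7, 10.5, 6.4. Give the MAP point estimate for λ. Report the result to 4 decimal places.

The Exponential(rate=λ) likelihood is ∝ λ^n e^(−λΣtᵢ). Here n = 4 and Σtᵢ = 3 + 10.7 + 10.5 + 6.4 = 30.6.
Posterior ∝ λ^6e^(−6λ) · λ^4e^(−30.6λ) = λ^10e^(−36.6λ), i.e. Gamma(11, 36.6).
Mode = (a−1)/b = 10/36.6 ≈ 0.2732.

λ̂_MAP = 0.2732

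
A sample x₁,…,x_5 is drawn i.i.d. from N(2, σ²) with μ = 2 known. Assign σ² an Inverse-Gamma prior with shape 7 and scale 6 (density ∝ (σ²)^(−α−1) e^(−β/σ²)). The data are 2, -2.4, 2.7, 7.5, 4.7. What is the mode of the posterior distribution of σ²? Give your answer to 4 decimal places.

Sum of squared deviations about the known mean: SS = (2−2)² + (-2.4−2)² + (2.7−2)² + (7.5−2)² + (4.7−2)² = 57.39.
The Normal likelihood contributes (σ²)^(−n/2) exp(−SS/(2σ²)), so the posterior is Inverse-Gamma(α + n/2, β + SS/2) = Inverse-Gamma(9.5, 34.695).
The mode of Inverse-Gamma(a, b) is b/(a+1) = 34.695/10.5 ≈ 3.3043.

σ̂²_MAP = 3.3043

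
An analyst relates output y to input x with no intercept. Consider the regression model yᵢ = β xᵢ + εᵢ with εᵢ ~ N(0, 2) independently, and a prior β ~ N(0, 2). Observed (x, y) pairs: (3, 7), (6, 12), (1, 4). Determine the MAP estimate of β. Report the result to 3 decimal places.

β̂_MAP = 2.064

log p(β | y) = −Σ(yᵢ − βxᵢ)²/(2·2) − β²/(2·2) + const.
Setting the derivative to zero: Σxᵢ(yᵢ − βxᵢ)/2 − β/2 = 0, so β = Σxᵢyᵢ / (Σxᵢ² + σ²/τ²).
Σxᵢyᵢ = 3·7 + 6·12 + 1·4 = 97; Σxᵢ² = 46; σ²/τ² = 1.
β̂_MAP = 97 / (46 + 1) = 97/47 ≈ 2.064.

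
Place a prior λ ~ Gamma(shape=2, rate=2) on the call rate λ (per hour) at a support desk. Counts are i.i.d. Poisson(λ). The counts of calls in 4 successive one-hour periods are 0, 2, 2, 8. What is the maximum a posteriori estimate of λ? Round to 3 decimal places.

λ̂_MAP = 2.167

Σxᵢ = 0+2+2+8 = 12, with n = 4.
Posterior ∝ λe^(−2λ) · λ^12e^(−4λ) = λ^13e^(−6λ), i.e. Gamma(shape=14, rate=6).
The mode of a Gamma(a, b) with a ≥ 1 (shape–rate) is (a−1)/b = 13/6 ≈ 2.167.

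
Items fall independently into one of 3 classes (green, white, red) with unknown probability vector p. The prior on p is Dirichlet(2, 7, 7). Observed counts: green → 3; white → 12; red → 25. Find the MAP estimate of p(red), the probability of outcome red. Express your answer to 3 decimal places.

MAP estimate of p(red) = 0.585

The posterior is Dirichlet(αᵢ + nᵢ) = Dirichlet(5, 19, 32).
For a Dirichlet(a₁,…,a_K) with all aᵢ > 1, the mode has j-th component (aⱼ − 1)/(Σaᵢ − K).
Here Σaᵢ = 56 and K = 3, so p(red) = (32 − 1)/(56 − 3) = 31/53 ≈ 0.585.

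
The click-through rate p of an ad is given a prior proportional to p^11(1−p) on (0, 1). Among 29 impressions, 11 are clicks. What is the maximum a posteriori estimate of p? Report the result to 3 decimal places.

The prior density ∝ p^11(1−p)^1 is the kernel of Beta(12, 2).
Data: 11 successes in 29 trials. The binomial likelihood contributes p^11(1−p)^18, so the posterior is Beta(12+11, 2+18) = Beta(23, 20).
For Beta(a, b) with a, b > 1 the mode is (a−1)/(a+b−2) = 22/41 ≈ 0.537.

p̂_MAP = 0.537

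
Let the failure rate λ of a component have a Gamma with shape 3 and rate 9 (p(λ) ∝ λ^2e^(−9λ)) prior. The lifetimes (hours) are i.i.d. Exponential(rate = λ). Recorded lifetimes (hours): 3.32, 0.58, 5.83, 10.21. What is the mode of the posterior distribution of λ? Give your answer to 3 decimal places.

λ̂_MAP = 0.207

The Exponential(rate=λ) likelihood is ∝ λ^n e^(−λΣtᵢ). Here n = 4 and Σtᵢ = 3.32 + 0.58 + 5.83 + 10.21 = 19.94.
Posterior ∝ λ^2e^(−9λ) · λ^4e^(−19.94λ) = λ^6e^(−28.94λ), i.e. Gamma(7, 28.94).
Mode = (a−1)/b = 6/28.94 ≈ 0.207.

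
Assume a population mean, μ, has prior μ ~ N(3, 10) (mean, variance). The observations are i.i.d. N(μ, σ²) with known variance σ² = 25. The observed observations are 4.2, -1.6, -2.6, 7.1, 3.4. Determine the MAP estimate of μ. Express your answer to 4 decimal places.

n = 5; x̄ = (4.2 + (-1.6) + (-2.6) + 7.1 + 3.4)/5 = 10.5/5 = 2.1.
For a Normal prior and Normal likelihood with known variance, the posterior is Normal; its mode equals its mean, the precision-weighted average.
Prior precision 1/σ₀² = 1/10 = 0.1; data precision n/σ² = 5/25 = 0.2.
μ̂ = (0.1·3 + 0.2·2.1) / (0.1 + 0.2) = 0.72/0.3 = 2.4000.

μ̂_MAP = 2.4000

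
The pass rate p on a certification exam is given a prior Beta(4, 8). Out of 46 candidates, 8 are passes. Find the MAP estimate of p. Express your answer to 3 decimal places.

p̂_MAP = 0.196

Prior: Beta(4, 8).
Data: 8 successes in 46 trials. The binomial likelihood contributes p^8(1−p)^38, so the posterior is Beta(4+8, 8+38) = Beta(12, 46).
For Beta(a, b) with a, b > 1 the mode is (a−1)/(a+b−2) = 11/56 ≈ 0.196.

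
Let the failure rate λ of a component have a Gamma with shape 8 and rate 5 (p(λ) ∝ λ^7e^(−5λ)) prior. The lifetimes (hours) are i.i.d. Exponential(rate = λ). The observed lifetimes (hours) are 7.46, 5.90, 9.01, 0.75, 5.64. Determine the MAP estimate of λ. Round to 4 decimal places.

λ̂_MAP = 0.3555

The Exponential(rate=λ) likelihood is ∝ λ^n e^(−λΣtᵢ). Here n = 5 and Σtᵢ = 7.46 + 5.90 + 9.01 + 0.75 + 5.64 = 28.76.
Posterior ∝ λ^7e^(−5λ) · λ^5e^(−28.76λ) = λ^12e^(−33.76λ), i.e. Gamma(13, 33.76).
Mode = (a−1)/b = 12/33.76 ≈ 0.3555.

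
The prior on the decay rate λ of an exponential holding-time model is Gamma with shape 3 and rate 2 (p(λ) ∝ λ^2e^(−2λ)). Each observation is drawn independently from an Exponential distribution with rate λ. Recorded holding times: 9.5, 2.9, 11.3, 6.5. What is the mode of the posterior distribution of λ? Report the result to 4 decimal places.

λ̂_MAP = 0.1863

The Exponential(rate=λ) likelihood is ∝ λ^n e^(−λΣtᵢ). Here n = 4 and Σtᵢ = 9.5 + 2.9 + 11.3 + 6.5 = 30.2.
Posterior ∝ λ^2e^(−2λ) · λ^4e^(−30.2λ) = λ^6e^(−32.2λ), i.e. Gamma(7, 32.2).
Mode = (a−1)/b = 6/32.2 ≈ 0.1863.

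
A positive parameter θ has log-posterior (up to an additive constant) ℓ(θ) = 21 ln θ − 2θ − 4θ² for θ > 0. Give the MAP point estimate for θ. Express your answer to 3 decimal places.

ℓ'(θ) = 21/θ − 2 − 8θ. Setting this to zero and multiplying by θ: 8θ² + 2θ − 21 = 0.
θ = (−2 + √(2² + 4·8·21)) / (2·8) = (−2 + √676) / 16 = (−2 + 26)/16 = 3/2.
ℓ''(θ) = −21/θ² − 8 < 0, confirming a maximum.

θ̂_MAP = 1.500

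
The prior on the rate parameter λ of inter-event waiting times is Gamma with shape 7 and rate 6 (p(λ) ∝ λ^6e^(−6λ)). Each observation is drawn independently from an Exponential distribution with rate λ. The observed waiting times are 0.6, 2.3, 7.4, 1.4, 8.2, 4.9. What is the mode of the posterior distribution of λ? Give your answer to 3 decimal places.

λ̂_MAP = 0.390

The Exponential(rate=λ) likelihood is ∝ λ^n e^(−λΣtᵢ). Here n = 6 and Σtᵢ = 0.6 + 2.3 + 7.4 + 1.4 + 8.2 + 4.9 = 24.8.
Posterior ∝ λ^6e^(−6λ) · λ^6e^(−24.8λ) = λ^12e^(−30.8λ), i.e. Gamma(13, 30.8).
Mode = (a−1)/b = 12/30.8 ≈ 0.390.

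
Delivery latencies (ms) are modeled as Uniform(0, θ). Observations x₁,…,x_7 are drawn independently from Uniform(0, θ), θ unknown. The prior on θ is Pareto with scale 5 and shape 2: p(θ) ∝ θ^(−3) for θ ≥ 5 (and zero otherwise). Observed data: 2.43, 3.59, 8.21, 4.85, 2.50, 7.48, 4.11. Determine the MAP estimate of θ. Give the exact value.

The Uniform(0, θ) likelihood is θ^(−n) for θ ≥ max(xᵢ), zero otherwise. Here max(xᵢ) = 8.21.
Posterior ∝ θ^(−3) · θ^(−7) = θ^(−10) on θ ≥ max(5, 8.21) = 8.21.
This density is strictly decreasing in θ, so the posterior mode lies at the lower boundary of the support.

θ̂_MAP = 8.21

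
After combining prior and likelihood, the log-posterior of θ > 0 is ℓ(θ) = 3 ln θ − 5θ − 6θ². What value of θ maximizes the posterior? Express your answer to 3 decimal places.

θ̂_MAP = 0.333

ℓ'(θ) = 3/θ − 5 − 12θ. Setting this to zero and multiplying by θ: 12θ² + 5θ − 3 = 0.
θ = (−5 + √(5² + 4·12·3)) / (2·12) = (−5 + √169) / 24 = (−5 + 13)/24 = 1/3.
ℓ''(θ) = −3/θ² − 12 < 0, confirming a maximum.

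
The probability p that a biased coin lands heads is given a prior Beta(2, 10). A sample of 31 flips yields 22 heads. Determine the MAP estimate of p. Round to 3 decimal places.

p̂_MAP = 0.561

Prior: Beta(2, 10).
Data: 22 successes in 31 trials. The binomial likelihood contributes p^22(1−p)^9, so the posterior is Beta(2+22, 10+9) = Beta(24, 19).
For Beta(a, b) with a, b > 1 the mode is (a−1)/(a+b−2) = 23/41 ≈ 0.561.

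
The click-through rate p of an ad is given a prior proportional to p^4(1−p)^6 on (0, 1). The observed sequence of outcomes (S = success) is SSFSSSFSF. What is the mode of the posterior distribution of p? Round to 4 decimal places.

The prior density ∝ p^4(1−p)^6 is the kernel of Beta(5, 7).
Data: 6 successes in 9 trials (from the sequence). The binomial likelihood contributes p^6(1−p)^3, so the posterior is Beta(5+6, 7+3) = Beta(11, 10).
For Beta(a, b) with a, b > 1 the mode is (a−1)/(a+b−2) = 10/19 ≈ 0.5263.

p̂_MAP = 0.5263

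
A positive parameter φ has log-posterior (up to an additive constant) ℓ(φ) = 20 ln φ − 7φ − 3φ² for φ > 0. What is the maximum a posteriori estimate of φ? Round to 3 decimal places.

φ̂_MAP = 1.333

ℓ'(φ) = 20/φ − 7 − 6φ. Setting this to zero and multiplying by φ: 6φ² + 7φ − 20 = 0.
φ = (−7 + √(7² + 4·6·20)) / (2·6) = (−7 + √529) / 12 = (−7 + 23)/12 = 4/3.
ℓ''(φ) = −20/φ² − 6 < 0, confirming a maximum.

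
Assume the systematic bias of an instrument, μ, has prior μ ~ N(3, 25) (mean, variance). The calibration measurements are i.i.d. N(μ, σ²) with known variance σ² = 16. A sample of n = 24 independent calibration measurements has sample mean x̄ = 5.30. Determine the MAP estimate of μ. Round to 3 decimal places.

n = 24, x̄ = 5.30.
For a Normal prior and Normal likelihood with known variance, the posterior is Normal; its mode equals its mean, the precision-weighted average.
Prior precision 1/σ₀² = 1/25 = 0.04; data precision n/σ² = 24/16 = 1.5.
μ̂ = (0.04·3 + 1.5·5.3) / (0.04 + 1.5) = 8.07/1.54 = 807/154 ≈ 5.240.

μ̂_MAP = 5.240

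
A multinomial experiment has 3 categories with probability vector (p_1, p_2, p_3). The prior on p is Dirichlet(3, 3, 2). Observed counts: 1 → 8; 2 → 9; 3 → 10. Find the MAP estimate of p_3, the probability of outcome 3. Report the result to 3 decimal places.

MAP estimate: 0.344

The posterior is Dirichlet(αᵢ + nᵢ) = Dirichlet(11, 12, 12).
For a Dirichlet(a₁,…,a_K) with all aᵢ > 1, the mode has j-th component (aⱼ − 1)/(Σaᵢ − K).
Here Σaᵢ = 35 and K = 3, so p_3 = (12 − 1)/(35 − 3) = 11/32 ≈ 0.344.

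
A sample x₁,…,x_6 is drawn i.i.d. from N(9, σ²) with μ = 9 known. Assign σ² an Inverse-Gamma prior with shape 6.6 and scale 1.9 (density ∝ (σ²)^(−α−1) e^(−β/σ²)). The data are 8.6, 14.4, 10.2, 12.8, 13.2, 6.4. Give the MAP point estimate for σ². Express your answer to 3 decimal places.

σ̂²_MAP = 3.462

Sum of squared deviations about the known mean: SS = (8.6−9)² + (14.4−9)² + (10.2−9)² + (12.8−9)² + (13.2−9)² + (6.4−9)² = 69.6.
The Normal likelihood contributes (σ²)^(−n/2) exp(−SS/(2σ²)), so the posterior is Inverse-Gamma(α + n/2, β + SS/2) = Inverse-Gamma(9.6, 36.7).
The mode of Inverse-Gamma(a, b) is b/(a+1) = 36.7/10.6 ≈ 3.462.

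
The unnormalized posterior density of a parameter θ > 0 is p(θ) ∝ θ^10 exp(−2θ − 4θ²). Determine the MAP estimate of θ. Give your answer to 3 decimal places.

ℓ'(θ) = 10/θ − 2 − 8θ. Setting this to zero and multiplying by θ: 8θ² + 2θ − 10 = 0.
θ = (−2 + √(2² + 4·8·10)) / (2·8) = (−2 + √324) / 16 = (−2 + 18)/16 = 1.
ℓ''(θ) = −10/θ² − 8 < 0, confirming a maximum.

θ̂_MAP = 1.000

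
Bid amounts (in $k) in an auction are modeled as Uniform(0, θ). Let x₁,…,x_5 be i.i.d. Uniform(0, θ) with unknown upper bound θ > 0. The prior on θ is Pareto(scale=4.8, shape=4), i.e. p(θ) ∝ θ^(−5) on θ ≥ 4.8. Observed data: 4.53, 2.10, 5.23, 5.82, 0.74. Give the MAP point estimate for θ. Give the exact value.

The Uniform(0, θ) likelihood is θ^(−n) for θ ≥ max(xᵢ), zero otherwise. Here max(xᵢ) = 5.82.
Posterior ∝ θ^(−5) · θ^(−5) = θ^(−10) on θ ≥ max(4.8, 5.82) = 5.82.
This density is strictly decreasing in θ, so the posterior mode lies at the lower boundary of the support.

θ̂_MAP = 5.82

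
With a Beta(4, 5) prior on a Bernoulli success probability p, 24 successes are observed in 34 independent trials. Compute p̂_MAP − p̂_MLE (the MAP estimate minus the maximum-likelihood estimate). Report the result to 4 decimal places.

MAP − MLE = -0.0473

Posterior is Beta(28, 15); MAP = (28−1)/(43−2) = 27/41 ≈ 0.65854.
MLE ignores the prior: p̂_MLE = k/n = 24/34 ≈ 0.70588.
Difference = 27/41 − 24/34 = -33/697 ≈ -0.0473.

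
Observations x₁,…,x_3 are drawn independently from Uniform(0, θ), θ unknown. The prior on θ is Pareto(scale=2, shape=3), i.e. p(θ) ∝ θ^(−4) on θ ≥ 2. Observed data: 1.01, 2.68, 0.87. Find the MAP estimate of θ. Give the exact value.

The Uniform(0, θ) likelihood is θ^(−n) for θ ≥ max(xᵢ), zero otherwise. Here max(xᵢ) = 2.68.
Posterior ∝ θ^(−4) · θ^(−3) = θ^(−7) on θ ≥ max(2, 2.68) = 2.68.
This density is strictly decreasing in θ, so the posterior mode lies at the lower boundary of the support.

θ̂_MAP = 2.68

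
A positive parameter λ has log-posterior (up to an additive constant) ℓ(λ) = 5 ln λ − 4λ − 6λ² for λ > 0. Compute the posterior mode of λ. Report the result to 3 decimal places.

ℓ'(λ) = 5/λ − 4 − 12λ. Setting this to zero and multiplying by λ: 12λ² + 4λ − 5 = 0.
λ = (−4 + √(4² + 4·12·5)) / (2·12) = (−4 + √256) / 24 = (−4 + 16)/24 = 1/2.
ℓ''(λ) = −5/λ² − 12 < 0, confirming a maximum.

λ̂_MAP = 0.500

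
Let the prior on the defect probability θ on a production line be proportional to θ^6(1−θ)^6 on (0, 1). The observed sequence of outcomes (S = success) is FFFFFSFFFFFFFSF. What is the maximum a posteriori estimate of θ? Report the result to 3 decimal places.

The prior density ∝ θ^6(1−θ)^6 is the kernel of Beta(7, 7).
Data: 2 successes in 15 trials (from the sequence). The binomial likelihood contributes θ^2(1−θ)^13, so the posterior is Beta(7+2, 7+13) = Beta(9, 20).
For Beta(a, b) with a, b > 1 the mode is (a−1)/(a+b−2) = 8/27 ≈ 0.296.

θ̂_MAP = 0.296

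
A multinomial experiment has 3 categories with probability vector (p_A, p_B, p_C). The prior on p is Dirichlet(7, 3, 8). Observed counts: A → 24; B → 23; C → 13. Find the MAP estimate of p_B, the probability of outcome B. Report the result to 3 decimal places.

The posterior is Dirichlet(αᵢ + nᵢ) = Dirichlet(31, 26, 21).
For a Dirichlet(a₁,…,a_K) with all aᵢ > 1, the mode has j-th component (aⱼ − 1)/(Σaᵢ − K).
Here Σaᵢ = 78 and K = 3, so p_B = (26 − 1)/(78 − 3) = 25/75 ≈ 0.333.

MAP estimate of p_B = 0.333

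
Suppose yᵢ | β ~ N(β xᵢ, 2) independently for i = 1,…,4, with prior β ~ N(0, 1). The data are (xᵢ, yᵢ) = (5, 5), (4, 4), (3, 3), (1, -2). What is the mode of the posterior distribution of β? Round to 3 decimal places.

β̂_MAP = 0.906

log p(β | y) = −Σ(yᵢ − βxᵢ)²/(2·2) − β²/(2·1) + const.
Setting the derivative to zero: Σxᵢ(yᵢ − βxᵢ)/2 − β/1 = 0, so β = Σxᵢyᵢ / (Σxᵢ² + σ²/τ²).
Σxᵢyᵢ = 5·5 + 4·4 + 3·3 + 1·(-2) = 48; Σxᵢ² = 51; σ²/τ² = 2.
β̂_MAP = 48 / (51 + 2) = 48/53 ≈ 0.906.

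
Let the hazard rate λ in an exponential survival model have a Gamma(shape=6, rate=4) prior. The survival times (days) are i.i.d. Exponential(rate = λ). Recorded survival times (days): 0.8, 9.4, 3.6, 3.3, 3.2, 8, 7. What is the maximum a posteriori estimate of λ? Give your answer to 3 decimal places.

λ̂_MAP = 0.305

The Exponential(rate=λ) likelihood is ∝ λ^n e^(−λΣtᵢ). Here n = 7 and Σtᵢ = 0.8 + 9.4 + 3.6 + 3.3 + 3.2 + 8 + 7 = 35.3.
Posterior ∝ λ^5e^(−4λ) · λ^7e^(−35.3λ) = λ^12e^(−39.3λ), i.e. Gamma(13, 39.3).
Mode = (a−1)/b = 12/39.3 ≈ 0.305.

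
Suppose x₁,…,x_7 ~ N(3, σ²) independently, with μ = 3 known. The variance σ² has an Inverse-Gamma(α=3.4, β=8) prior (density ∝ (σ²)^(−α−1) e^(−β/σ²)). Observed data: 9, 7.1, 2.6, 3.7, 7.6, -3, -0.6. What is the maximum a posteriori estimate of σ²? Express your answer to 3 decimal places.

σ̂²_MAP = 8.834

Sum of squared deviations about the known mean: SS = (9−3)² + (7.1−3)² + (2.6−3)² + (3.7−3)² + (7.6−3)² + (-3−3)² + (-0.6−3)² = 123.58.
The Normal likelihood contributes (σ²)^(−n/2) exp(−SS/(2σ²)), so the posterior is Inverse-Gamma(α + n/2, β + SS/2) = Inverse-Gamma(6.9, 69.79).
The mode of Inverse-Gamma(a, b) is b/(a+1) = 69.79/7.9 ≈ 8.834.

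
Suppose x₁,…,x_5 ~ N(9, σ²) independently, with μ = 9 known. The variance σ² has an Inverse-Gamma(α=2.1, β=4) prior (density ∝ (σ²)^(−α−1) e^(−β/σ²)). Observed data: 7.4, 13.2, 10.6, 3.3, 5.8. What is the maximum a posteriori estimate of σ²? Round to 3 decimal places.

σ̂²_MAP = 6.562

Sum of squared deviations about the known mean: SS = (7.4−9)² + (13.2−9)² + (10.6−9)² + (3.3−9)² + (5.8−9)² = 65.49.
The Normal likelihood contributes (σ²)^(−n/2) exp(−SS/(2σ²)), so the posterior is Inverse-Gamma(α + n/2, β + SS/2) = Inverse-Gamma(4.6, 36.745).
The mode of Inverse-Gamma(a, b) is b/(a+1) = 36.745/5.6 ≈ 6.562.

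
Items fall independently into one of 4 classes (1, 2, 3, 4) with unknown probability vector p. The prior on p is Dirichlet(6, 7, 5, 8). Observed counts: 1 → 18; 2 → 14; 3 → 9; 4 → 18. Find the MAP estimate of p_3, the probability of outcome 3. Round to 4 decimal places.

MAP estimate: 0.1605

The posterior is Dirichlet(αᵢ + nᵢ) = Dirichlet(24, 21, 14, 26).
For a Dirichlet(a₁,…,a_K) with all aᵢ > 1, the mode has j-th component (aⱼ − 1)/(Σaᵢ − K).
Here Σaᵢ = 85 and K = 4, so p_3 = (14 − 1)/(85 − 4) = 13/81 ≈ 0.1605.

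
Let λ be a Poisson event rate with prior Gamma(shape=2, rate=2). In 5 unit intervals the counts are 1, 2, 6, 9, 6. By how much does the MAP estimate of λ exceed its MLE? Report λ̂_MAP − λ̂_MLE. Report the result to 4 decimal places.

MAP − MLE = -1.2286

Σxᵢ = 24. Posterior is Gamma(26, 7); MAP = (26−1)/7 = 25/7 ≈ 3.57143.
MLE = x̄ = 24/5 ≈ 4.80000.
Difference = 25/7 − 24/5 = -43/35 ≈ -1.2286.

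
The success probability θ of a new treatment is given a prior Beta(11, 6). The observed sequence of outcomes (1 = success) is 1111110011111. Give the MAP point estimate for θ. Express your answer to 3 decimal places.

Prior: Beta(11, 6).
Data: 11 successes in 13 trials (from the sequence). The binomial likelihood contributes θ^11(1−θ)^2, so the posterior is Beta(11+11, 6+2) = Beta(22, 8).
For Beta(a, b) with a, b > 1 the mode is (a−1)/(a+b−2) = 21/28 ≈ 0.750.

θ̂_MAP = 0.750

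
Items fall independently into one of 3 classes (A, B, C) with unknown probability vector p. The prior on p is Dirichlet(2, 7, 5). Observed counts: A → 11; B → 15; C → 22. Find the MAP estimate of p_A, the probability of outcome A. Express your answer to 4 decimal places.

The posterior is Dirichlet(αᵢ + nᵢ) = Dirichlet(13, 22, 27).
For a Dirichlet(a₁,…,a_K) with all aᵢ > 1, the mode has j-th component (aⱼ − 1)/(Σaᵢ − K).
Here Σaᵢ = 62 and K = 3, so p_A = (13 − 1)/(62 − 3) = 12/59 ≈ 0.2034.

MAP estimate of p_A = 0.2034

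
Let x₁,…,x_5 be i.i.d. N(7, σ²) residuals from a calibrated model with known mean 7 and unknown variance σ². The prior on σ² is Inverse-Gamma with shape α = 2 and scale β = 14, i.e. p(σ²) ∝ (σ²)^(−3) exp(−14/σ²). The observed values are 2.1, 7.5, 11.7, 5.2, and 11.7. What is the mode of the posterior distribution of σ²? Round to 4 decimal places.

Sum of squared deviations about the known mean: SS = (2.1−7)² + (7.5−7)² + (11.7−7)² + (5.2−7)² + (11.7−7)² = 71.68.
The Normal likelihood contributes (σ²)^(−n/2) exp(−SS/(2σ²)), so the posterior is Inverse-Gamma(α + n/2, β + SS/2) = Inverse-Gamma(4.5, 49.84).
The mode of Inverse-Gamma(a, b) is b/(a+1) = 49.84/5.5 ≈ 9.0618.

σ̂²_MAP = 9.0618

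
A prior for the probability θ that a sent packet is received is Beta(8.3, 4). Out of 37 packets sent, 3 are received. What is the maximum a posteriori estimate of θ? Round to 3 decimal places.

Prior: Beta(8.3, 4).
Data: 3 successes in 37 trials. The binomial likelihood contributes θ^3(1−θ)^34, so the posterior is Beta(8.3+3, 4+34) = Beta(11.3, 38).
For Beta(a, b) with a, b > 1 the mode is (a−1)/(a+b−2) = 10.3/47.3 ≈ 0.218.

θ̂_MAP = 0.218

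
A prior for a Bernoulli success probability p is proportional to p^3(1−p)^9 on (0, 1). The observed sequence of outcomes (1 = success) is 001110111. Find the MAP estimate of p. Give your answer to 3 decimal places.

The prior density ∝ p^3(1−p)^9 is the kernel of Beta(4, 10).
Data: 6 successes in 9 trials (from the sequence). The binomial likelihood contributes p^6(1−p)^3, so the posterior is Beta(4+6, 10+3) = Beta(10, 13).
For Beta(a, b) with a, b > 1 the mode is (a−1)/(a+b−2) = 9/21 ≈ 0.429.

p̂_MAP = 0.429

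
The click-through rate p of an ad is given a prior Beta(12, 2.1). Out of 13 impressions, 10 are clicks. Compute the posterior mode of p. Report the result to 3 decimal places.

p̂_MAP = 0.837

Prior: Beta(12, 2.1).
Data: 10 successes in 13 trials. The binomial likelihood contributes p^10(1−p)^3, so the posterior is Beta(12+10, 2.1+3) = Beta(22, 5.1).
For Beta(a, b) with a, b > 1 the mode is (a−1)/(a+b−2) = 21/25.1 ≈ 0.837.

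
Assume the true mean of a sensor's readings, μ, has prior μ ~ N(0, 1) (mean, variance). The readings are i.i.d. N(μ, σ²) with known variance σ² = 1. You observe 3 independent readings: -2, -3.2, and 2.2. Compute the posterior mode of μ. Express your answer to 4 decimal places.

n = 3; x̄ = ((-2) + (-3.2) + 2.2)/3 = -3/3 = -1.
For a Normal prior and Normal likelihood with known variance, the posterior is Normal; its mode equals its mean, the precision-weighted average.
Prior precision 1/σ₀² = 1/1 = 1; data precision n/σ² = 3/1 = 3.
μ̂ = (1·0 + 3·(-1)) / (1 + 3) = (-3)/4 = -0.7500.

μ̂_MAP = -0.7500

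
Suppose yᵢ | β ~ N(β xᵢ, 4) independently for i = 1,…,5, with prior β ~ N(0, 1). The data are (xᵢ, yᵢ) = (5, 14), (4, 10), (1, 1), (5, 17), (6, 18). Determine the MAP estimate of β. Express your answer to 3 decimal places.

β̂_MAP = 2.841

log p(β | y) = −Σ(yᵢ − βxᵢ)²/(2·4) − β²/(2·1) + const.
Setting the derivative to zero: Σxᵢ(yᵢ − βxᵢ)/4 − β/1 = 0, so β = Σxᵢyᵢ / (Σxᵢ² + σ²/τ²).
Σxᵢyᵢ = 5·14 + 4·10 + 1·1 + 5·17 + 6·18 = 304; Σxᵢ² = 103; σ²/τ² = 4.
β̂_MAP = 304 / (103 + 4) = 304/107 ≈ 2.841.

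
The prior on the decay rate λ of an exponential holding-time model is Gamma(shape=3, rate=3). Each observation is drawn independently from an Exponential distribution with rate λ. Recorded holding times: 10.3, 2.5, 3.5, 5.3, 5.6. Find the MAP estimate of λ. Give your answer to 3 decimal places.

λ̂_MAP = 0.232

The Exponential(rate=λ) likelihood is ∝ λ^n e^(−λΣtᵢ). Here n = 5 and Σtᵢ = 10.3 + 2.5 + 3.5 + 5.3 + 5.6 = 27.2.
Posterior ∝ λ^2e^(−3λ) · λ^5e^(−27.2λ) = λ^7e^(−30.2λ), i.e. Gamma(8, 30.2).
Mode = (a−1)/b = 7/30.2 ≈ 0.232.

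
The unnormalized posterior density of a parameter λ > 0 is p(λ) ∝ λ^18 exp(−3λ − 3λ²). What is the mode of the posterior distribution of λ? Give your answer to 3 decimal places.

ℓ'(λ) = 18/λ − 3 − 6λ. Setting this to zero and multiplying by λ: 6λ² + 3λ − 18 = 0.
λ = (−3 + √(3² + 4·6·18)) / (2·6) = (−3 + √441) / 12 = (−3 + 21)/12 = 3/2.
ℓ''(λ) = −18/λ² − 6 < 0, confirming a maximum.

λ̂_MAP = 1.500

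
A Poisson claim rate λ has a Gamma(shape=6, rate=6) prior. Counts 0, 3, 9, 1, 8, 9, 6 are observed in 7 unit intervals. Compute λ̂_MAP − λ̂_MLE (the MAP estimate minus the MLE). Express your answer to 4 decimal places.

MAP − MLE = -1.9890

Σxᵢ = 36. Posterior is Gamma(42, 13); MAP = (42−1)/13 = 41/13 ≈ 3.15385.
MLE = x̄ = 36/7 ≈ 5.14286.
Difference = 41/13 − 36/7 = -181/91 ≈ -1.9890.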